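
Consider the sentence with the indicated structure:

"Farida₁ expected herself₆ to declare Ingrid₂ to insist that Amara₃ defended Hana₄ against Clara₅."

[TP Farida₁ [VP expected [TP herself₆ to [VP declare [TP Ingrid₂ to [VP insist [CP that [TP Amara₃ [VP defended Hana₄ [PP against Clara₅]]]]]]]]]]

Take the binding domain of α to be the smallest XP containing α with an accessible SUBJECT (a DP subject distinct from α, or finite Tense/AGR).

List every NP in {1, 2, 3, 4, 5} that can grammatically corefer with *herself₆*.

*herself* is an anaphor, so Principle A applies: it must be bound in its binding domain.
Binding domain of *herself₆*: the matrix TP, whose subject is Farida₁.
*Farida₁* c-commands the anaphor within its binding domain → licit binder.
*Ingrid₂* does not c-command the anaphor → cannot bind it.
*Amara₃* does not c-command the anaphor → cannot bind it.
*Hana₄* does not c-command the anaphor → cannot bind it.
*Clara₅* does not c-command the anaphor → cannot bind it.

{1}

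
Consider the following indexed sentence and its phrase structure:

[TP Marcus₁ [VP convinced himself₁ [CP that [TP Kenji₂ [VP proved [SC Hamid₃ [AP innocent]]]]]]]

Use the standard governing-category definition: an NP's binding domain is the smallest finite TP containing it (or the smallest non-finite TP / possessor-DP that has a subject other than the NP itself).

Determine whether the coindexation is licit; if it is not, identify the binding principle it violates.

grammatical

The two coindexed NPs are *Marcus₁* and *himself₁*.
*himself₁* is an anaphor; its binding domain is the matrix TP, whose subject is Marcus₁. *Marcus₁* c-commands it within that domain and shares its index, so Principle A is satisfied.
*Marcus₁* is an R-expression; *himself₁* does not c-command it, and no other NP shares its index, so Principle C is satisfied.
All principles are respected.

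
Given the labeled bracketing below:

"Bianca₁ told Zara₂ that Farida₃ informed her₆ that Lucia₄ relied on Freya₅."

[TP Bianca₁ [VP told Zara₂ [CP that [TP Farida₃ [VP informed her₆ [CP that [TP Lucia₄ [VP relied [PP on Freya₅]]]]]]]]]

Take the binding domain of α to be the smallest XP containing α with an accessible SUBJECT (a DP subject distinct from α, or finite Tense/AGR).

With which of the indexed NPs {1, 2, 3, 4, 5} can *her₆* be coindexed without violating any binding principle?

*her* is a pronoun, so Principle B applies: it must be free in its binding domain.
Binding domain of *her₆*: the embedded TP, whose subject is Farida₃.
*Bianca₁* c-commands the pronoun but from outside its binding domain, and is not c-commanded by it → coindexation permitted.
*Zara₂* c-commands the pronoun but from outside its binding domain, and is not c-commanded by it → coindexation permitted.
*Farida₃* c-commands the pronoun within its binding domain → coindexation would violate Principle B.
*Lucia₄*: the pronoun c-commands this R-expression → coindexation would violate Principle C on *Lucia₄*.
*Freya₅*: the pronoun c-commands this R-expression → coindexation would violate Principle C on *Freya₅*.

{1, 2}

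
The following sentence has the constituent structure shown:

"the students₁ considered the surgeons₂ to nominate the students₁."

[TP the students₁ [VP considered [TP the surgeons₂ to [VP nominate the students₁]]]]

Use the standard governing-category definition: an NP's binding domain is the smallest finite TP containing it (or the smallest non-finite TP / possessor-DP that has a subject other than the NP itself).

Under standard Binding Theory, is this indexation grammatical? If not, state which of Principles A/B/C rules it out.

Principle C

The two coindexed NPs are *the students₁* (the lower occurrence) and *the students₁* (the higher occurrence).
*the students₁* (the lower occurrence) is an R-expression. Principle C requires it to be free everywhere.
*the students₁* (the higher occurrence) c-commands it and carries the same index.
The R-expression is bound → Principle C violation.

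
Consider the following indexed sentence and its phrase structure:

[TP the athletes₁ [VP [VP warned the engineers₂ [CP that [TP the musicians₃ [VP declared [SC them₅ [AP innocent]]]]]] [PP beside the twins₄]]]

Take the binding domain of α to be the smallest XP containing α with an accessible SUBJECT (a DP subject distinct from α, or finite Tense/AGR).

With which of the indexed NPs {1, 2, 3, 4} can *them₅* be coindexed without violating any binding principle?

{1, 2, 4}

*them* is a pronoun, so Principle B applies: it must be free in its binding domain.
Binding domain of *them₅*: the embedded TP, whose subject is the musicians₃.
*the athletes₁* c-commands the pronoun but from outside its binding domain, and is not c-commanded by it → coindexation permitted.
*the engineers₂* c-commands the pronoun but from outside its binding domain, and is not c-commanded by it → coindexation permitted.
*the musicians₃* c-commands the pronoun within its binding domain → coindexation would violate Principle B.
*the twins₄* and the pronoun do not c-command one another → neither Principle B nor Principle C is at stake; coindexation permitted.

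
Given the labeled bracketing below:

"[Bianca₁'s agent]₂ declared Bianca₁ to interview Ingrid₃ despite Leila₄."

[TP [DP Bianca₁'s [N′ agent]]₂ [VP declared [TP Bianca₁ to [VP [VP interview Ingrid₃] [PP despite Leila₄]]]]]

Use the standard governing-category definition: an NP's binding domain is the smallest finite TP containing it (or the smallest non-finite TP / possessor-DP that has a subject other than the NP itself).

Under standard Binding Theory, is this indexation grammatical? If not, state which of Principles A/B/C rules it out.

grammatical

The two coindexed NPs are *Bianca₁* and *Bianca₁*.
*Bianca₁* is an R-expression; no coindexed NP c-commands it, so Principle C holds.
*Bianca₁* is an R-expression; *Bianca₁* does not c-command it, and no other NP shares its index, so Principle C is satisfied.
All principles are respected.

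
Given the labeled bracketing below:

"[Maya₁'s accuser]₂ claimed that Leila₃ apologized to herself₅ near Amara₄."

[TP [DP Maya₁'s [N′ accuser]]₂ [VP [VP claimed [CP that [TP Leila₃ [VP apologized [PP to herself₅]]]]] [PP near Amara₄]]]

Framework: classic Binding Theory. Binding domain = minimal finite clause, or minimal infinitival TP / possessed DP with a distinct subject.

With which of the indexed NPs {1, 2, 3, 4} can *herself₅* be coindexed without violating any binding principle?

{3}

*herself* is an anaphor, so Principle A applies: it must be bound in its binding domain.
Binding domain of *herself₅*: the embedded TP, whose subject is Leila₃.
*Maya₁* does not c-command the anaphor → cannot bind it.
*[Maya₁'s accuser]₂* c-commands the anaphor but is outside its binding domain → cannot satisfy Principle A.
*Leila₃* c-commands the anaphor within its binding domain → licit binder.
*Amara₄* does not c-command the anaphor → cannot bind it.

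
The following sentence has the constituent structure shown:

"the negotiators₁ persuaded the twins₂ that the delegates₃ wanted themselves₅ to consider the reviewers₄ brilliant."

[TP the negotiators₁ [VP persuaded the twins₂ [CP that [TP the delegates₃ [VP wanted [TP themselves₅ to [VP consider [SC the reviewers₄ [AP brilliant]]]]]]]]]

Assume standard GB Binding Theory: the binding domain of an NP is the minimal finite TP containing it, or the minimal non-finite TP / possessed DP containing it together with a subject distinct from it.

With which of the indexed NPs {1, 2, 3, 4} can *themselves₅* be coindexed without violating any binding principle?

*themselves* is an anaphor, so Principle A applies: it must be bound in its binding domain.
Binding domain of *themselves₅*: the embedded TP, whose subject is the delegates₃.
*the negotiators₁* c-commands the anaphor but is outside its binding domain → cannot satisfy Principle A.
*the twins₂* c-commands the anaphor but is outside its binding domain → cannot satisfy Principle A.
*the delegates₃* c-commands the anaphor within its binding domain → licit binder.
*the reviewers₄* does not c-command the anaphor → cannot bind it.

{3}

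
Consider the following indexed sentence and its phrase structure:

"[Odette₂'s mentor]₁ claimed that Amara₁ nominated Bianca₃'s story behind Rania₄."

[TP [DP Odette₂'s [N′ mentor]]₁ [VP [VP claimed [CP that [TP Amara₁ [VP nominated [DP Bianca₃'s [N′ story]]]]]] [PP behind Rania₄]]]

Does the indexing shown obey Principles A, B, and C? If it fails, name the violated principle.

Principle C

The two coindexed NPs are *[Odette₂'s mentor]₁* and *Amara₁*.
*Amara₁* is an R-expression. Principle C requires it to be free everywhere.
*[Odette₂'s mentor]₁* c-commands it and carries the same index.
The R-expression is bound → Principle C violation.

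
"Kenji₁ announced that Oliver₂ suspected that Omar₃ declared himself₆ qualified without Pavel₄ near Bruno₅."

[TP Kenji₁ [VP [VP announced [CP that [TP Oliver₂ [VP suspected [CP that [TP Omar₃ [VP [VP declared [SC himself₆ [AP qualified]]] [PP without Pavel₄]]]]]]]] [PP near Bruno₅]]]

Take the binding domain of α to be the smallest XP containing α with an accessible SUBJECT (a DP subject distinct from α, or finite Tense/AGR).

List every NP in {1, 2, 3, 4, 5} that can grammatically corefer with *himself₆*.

{3}

*himself* is an anaphor, so Principle A applies: it must be bound in its binding domain.
Binding domain of *himself₆*: the embedded TP, whose subject is Omar₃.
*Kenji₁* c-commands the anaphor but is outside its binding domain → cannot satisfy Principle A.
*Oliver₂* c-commands the anaphor but is outside its binding domain → cannot satisfy Principle A.
*Omar₃* c-commands the anaphor within its binding domain → licit binder.
*Pavel₄* does not c-command the anaphor → cannot bind it.
*Bruno₅* does not c-command the anaphor → cannot bind it.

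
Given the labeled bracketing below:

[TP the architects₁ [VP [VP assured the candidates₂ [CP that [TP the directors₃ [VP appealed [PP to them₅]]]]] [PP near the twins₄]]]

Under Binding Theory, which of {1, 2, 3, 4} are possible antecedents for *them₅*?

{1, 2, 4}

*them* is a pronoun, so Principle B applies: it must be free in its binding domain.
Binding domain of *them₅*: the embedded TP, whose subject is the directors₃.
*the architects₁* c-commands the pronoun but from outside its binding domain, and is not c-commanded by it → coindexation permitted.
*the candidates₂* c-commands the pronoun but from outside its binding domain, and is not c-commanded by it → coindexation permitted.
*the directors₃* c-commands the pronoun within its binding domain → coindexation would violate Principle B.
*the twins₄* and the pronoun do not c-command one another → neither Principle B nor Principle C is at stake; coindexation permitted.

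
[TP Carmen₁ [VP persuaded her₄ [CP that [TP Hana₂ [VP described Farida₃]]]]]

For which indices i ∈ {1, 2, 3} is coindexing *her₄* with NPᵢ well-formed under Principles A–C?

none

*her* is a pronoun, so Principle B applies: it must be free in its binding domain.
Binding domain of *her₄*: the matrix TP, whose subject is Carmen₁.
*Carmen₁* c-commands the pronoun within its binding domain → coindexation would violate Principle B.
*Hana₂*: the pronoun c-commands this R-expression → coindexation would violate Principle C on *Hana₂*.
*Farida₃*: the pronoun c-commands this R-expression → coindexation would violate Principle C on *Farida₃*.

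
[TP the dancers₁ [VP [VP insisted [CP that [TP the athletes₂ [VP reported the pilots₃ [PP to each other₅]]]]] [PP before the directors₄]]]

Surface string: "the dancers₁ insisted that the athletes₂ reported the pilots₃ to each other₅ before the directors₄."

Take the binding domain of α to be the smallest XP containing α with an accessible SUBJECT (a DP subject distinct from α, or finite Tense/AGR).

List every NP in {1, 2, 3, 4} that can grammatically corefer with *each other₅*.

*each other* is an anaphor, so Principle A applies: it must be bound in its binding domain.
Binding domain of *each other₅*: the embedded TP, whose subject is the athletes₂.
*the dancers₁* c-commands the anaphor but is outside its binding domain → cannot satisfy Principle A.
*the athletes₂* c-commands the anaphor within its binding domain → licit binder.
*the pilots₃* c-commands the anaphor within its binding domain → licit binder.
*the directors₄* does not c-command the anaphor → cannot bind it.

{2, 3}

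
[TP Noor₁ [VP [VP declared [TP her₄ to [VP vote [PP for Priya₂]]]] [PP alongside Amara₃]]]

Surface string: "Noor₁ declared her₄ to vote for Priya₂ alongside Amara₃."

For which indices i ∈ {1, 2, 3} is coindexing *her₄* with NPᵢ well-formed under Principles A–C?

{3}

*her* is a pronoun, so Principle B applies: it must be free in its binding domain.
Binding domain of *her₄*: the matrix TP, whose subject is Noor₁.
*Noor₁* c-commands the pronoun within its binding domain → coindexation would violate Principle B.
*Priya₂*: the pronoun c-commands this R-expression → coindexation would violate Principle C on *Priya₂*.
*Amara₃* and the pronoun do not c-command one another → neither Principle B nor Principle C is at stake; coindexation permitted.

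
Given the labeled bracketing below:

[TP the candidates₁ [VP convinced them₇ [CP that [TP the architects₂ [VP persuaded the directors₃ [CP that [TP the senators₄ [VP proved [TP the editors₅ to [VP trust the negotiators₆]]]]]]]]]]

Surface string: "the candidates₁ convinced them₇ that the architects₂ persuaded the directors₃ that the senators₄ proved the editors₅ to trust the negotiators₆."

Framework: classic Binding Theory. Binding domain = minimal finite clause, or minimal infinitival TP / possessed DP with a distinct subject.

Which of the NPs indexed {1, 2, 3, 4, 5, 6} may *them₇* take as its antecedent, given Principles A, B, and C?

none

*them* is a pronoun, so Principle B applies: it must be free in its binding domain.
Binding domain of *them₇*: the matrix TP, whose subject is the candidates₁.
*the candidates₁* c-commands the pronoun within its binding domain → coindexation would violate Principle B.
*the architects₂*: the pronoun c-commands this R-expression → coindexation would violate Principle C on *the architects₂*.
*the directors₃*: the pronoun c-commands this R-expression → coindexation would violate Principle C on *the directors₃*.
*the senators₄*: the pronoun c-commands this R-expression → coindexation would violate Principle C on *the senators₄*.
*the editors₅*: the pronoun c-commands this R-expression → coindexation would violate Principle C on *the editors₅*.
*the negotiators₆*: the pronoun c-commands this R-expression → coindexation would violate Principle C on *the negotiators₆*.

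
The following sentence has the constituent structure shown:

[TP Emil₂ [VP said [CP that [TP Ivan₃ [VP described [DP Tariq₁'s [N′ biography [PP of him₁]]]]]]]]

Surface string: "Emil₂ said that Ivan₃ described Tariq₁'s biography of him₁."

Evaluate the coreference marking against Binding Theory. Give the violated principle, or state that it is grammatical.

The two coindexed NPs are *Tariq₁* and *him₁*.
*him₁* is a pronoun. Its binding domain is the possessed DP, whose subject is Tariq₁.
*Tariq₁* c-commands it within that domain and carries the same index.
The pronoun is locally bound → Principle B violation.

Principle B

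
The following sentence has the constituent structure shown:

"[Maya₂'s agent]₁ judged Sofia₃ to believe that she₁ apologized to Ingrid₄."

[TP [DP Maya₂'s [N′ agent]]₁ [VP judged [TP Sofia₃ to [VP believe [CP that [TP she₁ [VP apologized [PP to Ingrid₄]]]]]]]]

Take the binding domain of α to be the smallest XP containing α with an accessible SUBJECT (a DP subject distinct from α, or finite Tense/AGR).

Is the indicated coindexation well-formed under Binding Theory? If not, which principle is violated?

The two coindexed NPs are *[Maya₂'s agent]₁* and *she₁*.
*she₁* is a pronoun; nothing c-commands it within its binding domain (the embedded TP.), so Principle B holds trivially.
*[Maya₂'s agent]₁* is an R-expression; *she₁* does not c-command it, and no other NP shares its index, so Principle C is satisfied.
All principles are respected.

grammatical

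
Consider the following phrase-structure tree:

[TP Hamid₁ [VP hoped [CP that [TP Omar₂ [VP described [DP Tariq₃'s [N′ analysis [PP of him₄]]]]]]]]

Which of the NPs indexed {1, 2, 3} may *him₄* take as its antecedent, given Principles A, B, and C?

{1, 2}

*him* is a pronoun, so Principle B applies: it must be free in its binding domain.
Binding domain of *him₄*: the possessed DP, whose subject is Tariq₃.
*Hamid₁* c-commands the pronoun but from outside its binding domain, and is not c-commanded by it → coindexation permitted.
*Omar₂* c-commands the pronoun but from outside its binding domain, and is not c-commanded by it → coindexation permitted.
*Tariq₃* c-commands the pronoun within its binding domain → coindexation would violate Principle B.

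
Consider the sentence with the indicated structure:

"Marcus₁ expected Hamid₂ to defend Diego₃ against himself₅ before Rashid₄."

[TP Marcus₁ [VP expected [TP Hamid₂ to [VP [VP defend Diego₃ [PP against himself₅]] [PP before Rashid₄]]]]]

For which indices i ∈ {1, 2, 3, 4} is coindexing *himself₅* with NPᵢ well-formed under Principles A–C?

*himself* is an anaphor, so Principle A applies: it must be bound in its binding domain.
Binding domain of *himself₅*: the embedded TP, whose subject is Hamid₂.
*Marcus₁* c-commands the anaphor but is outside its binding domain → cannot satisfy Principle A.
*Hamid₂* c-commands the anaphor within its binding domain → licit binder.
*Diego₃* c-commands the anaphor within its binding domain → licit binder.
*Rashid₄* does not c-command the anaphor → cannot bind it.

{2, 3}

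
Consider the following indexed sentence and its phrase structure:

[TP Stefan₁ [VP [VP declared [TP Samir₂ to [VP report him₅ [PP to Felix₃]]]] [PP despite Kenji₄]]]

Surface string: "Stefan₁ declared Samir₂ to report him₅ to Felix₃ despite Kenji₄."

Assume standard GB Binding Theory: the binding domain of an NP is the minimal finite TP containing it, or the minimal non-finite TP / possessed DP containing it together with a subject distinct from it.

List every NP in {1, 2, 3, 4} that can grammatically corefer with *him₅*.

{1, 4}

*him* is a pronoun, so Principle B applies: it must be free in its binding domain.
Binding domain of *him₅*: the embedded TP, whose subject is Samir₂.
*Stefan₁* c-commands the pronoun but from outside its binding domain, and is not c-commanded by it → coindexation permitted.
*Samir₂* c-commands the pronoun within its binding domain → coindexation would violate Principle B.
*Felix₃*: the pronoun c-commands this R-expression → coindexation would violate Principle C on *Felix₃*.
*Kenji₄* and the pronoun do not c-command one another → neither Principle B nor Principle C is at stake; coindexation permitted.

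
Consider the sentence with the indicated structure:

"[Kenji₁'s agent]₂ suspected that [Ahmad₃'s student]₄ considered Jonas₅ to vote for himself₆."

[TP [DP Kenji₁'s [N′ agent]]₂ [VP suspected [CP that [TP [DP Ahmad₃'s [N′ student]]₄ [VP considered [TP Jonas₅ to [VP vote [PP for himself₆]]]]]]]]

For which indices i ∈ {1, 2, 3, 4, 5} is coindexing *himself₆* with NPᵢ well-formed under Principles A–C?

*himself* is an anaphor, so Principle A applies: it must be bound in its binding domain.
Binding domain of *himself₆*: the embedded TP, whose subject is Jonas₅.
*Kenji₁* does not c-command the anaphor → cannot bind it.
*[Kenji₁'s agent]₂* c-commands the anaphor but is outside its binding domain → cannot satisfy Principle A.
*Ahmad₃* does not c-command the anaphor → cannot bind it.
*[Ahmad₃'s student]₄* c-commands the anaphor but is outside its binding domain → cannot satisfy Principle A.
*Jonas₅* c-commands the anaphor within its binding domain → licit binder.

{5}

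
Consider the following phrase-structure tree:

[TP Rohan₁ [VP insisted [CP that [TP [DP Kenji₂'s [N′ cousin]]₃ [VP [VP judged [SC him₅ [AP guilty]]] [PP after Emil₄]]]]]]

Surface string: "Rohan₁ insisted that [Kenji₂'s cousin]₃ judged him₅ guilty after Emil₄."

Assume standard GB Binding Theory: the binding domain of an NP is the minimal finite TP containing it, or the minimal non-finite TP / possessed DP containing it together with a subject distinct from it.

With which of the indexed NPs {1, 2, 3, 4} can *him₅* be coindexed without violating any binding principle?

{1, 2, 4}

*him* is a pronoun, so Principle B applies: it must be free in its binding domain.
Binding domain of *him₅*: the embedded TP, whose subject is [Kenji₂'s cousin]₃.
*Rohan₁* c-commands the pronoun but from outside its binding domain, and is not c-commanded by it → coindexation permitted.
*Kenji₂* and the pronoun do not c-command one another → neither Principle B nor Principle C is at stake; coindexation permitted.
*[Kenji₂'s cousin]₃* c-commands the pronoun within its binding domain → coindexation would violate Principle B.
*Emil₄* and the pronoun do not c-command one another → neither Principle B nor Principle C is at stake; coindexation permitted.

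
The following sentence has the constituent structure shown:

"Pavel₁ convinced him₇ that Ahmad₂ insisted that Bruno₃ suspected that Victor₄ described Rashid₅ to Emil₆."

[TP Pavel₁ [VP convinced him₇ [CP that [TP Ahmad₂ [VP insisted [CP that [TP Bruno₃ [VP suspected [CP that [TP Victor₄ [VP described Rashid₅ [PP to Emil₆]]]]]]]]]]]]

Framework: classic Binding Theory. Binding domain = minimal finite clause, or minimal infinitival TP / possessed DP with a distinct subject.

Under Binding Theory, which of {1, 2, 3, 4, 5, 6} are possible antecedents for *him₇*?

none

*him* is a pronoun, so Principle B applies: it must be free in its binding domain.
Binding domain of *him₇*: the matrix TP, whose subject is Pavel₁.
*Pavel₁* c-commands the pronoun within its binding domain → coindexation would violate Principle B.
*Ahmad₂*: the pronoun c-commands this R-expression → coindexation would violate Principle C on *Ahmad₂*.
*Bruno₃*: the pronoun c-commands this R-expression → coindexation would violate Principle C on *Bruno₃*.
*Victor₄*: the pronoun c-commands this R-expression → coindexation would violate Principle C on *Victor₄*.
*Rashid₅*: the pronoun c-commands this R-expression → coindexation would violate Principle C on *Rashid₅*.
*Emil₆*: the pronoun c-commands this R-expression → coindexation would violate Principle C on *Emil₆*.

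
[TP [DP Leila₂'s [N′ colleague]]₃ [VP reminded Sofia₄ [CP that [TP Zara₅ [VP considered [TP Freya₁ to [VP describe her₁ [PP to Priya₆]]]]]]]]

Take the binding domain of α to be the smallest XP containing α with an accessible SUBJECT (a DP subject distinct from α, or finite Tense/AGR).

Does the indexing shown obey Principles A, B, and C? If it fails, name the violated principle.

Principle B

The two coindexed NPs are *Freya₁* and *her₁*.
*her₁* is a pronoun. Its binding domain is the embedded TP, whose subject is Freya₁.
*Freya₁* c-commands it within that domain and carries the same index.
The pronoun is locally bound → Principle B violation.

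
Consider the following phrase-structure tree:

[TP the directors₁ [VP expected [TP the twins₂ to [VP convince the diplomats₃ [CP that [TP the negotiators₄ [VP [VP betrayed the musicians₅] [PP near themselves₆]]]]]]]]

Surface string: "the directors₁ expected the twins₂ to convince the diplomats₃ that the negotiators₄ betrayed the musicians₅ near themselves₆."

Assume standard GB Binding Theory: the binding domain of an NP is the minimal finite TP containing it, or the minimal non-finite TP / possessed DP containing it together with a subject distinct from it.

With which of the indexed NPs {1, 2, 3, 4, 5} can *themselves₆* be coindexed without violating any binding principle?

{4}

*themselves* is an anaphor, so Principle A applies: it must be bound in its binding domain.
Binding domain of *themselves₆*: the embedded TP, whose subject is the negotiators₄.
*the directors₁* c-commands the anaphor but is outside its binding domain → cannot satisfy Principle A.
*the twins₂* c-commands the anaphor but is outside its binding domain → cannot satisfy Principle A.
*the diplomats₃* c-commands the anaphor but is outside its binding domain → cannot satisfy Principle A.
*the negotiators₄* c-commands the anaphor within its binding domain → licit binder.
*the musicians₅* does not c-command the anaphor → cannot bind it.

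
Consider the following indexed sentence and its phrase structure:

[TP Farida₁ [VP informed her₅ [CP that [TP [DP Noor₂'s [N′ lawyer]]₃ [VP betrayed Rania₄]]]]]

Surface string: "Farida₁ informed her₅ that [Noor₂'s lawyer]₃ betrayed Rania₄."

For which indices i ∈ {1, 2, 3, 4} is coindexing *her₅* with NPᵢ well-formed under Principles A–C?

none

*her* is a pronoun, so Principle B applies: it must be free in its binding domain.
Binding domain of *her₅*: the matrix TP, whose subject is Farida₁.
*Farida₁* c-commands the pronoun within its binding domain → coindexation would violate Principle B.
*Noor₂*: the pronoun c-commands this R-expression → coindexation would violate Principle C on *Noor₂*.
*[Noor₂'s lawyer]₃*: the pronoun c-commands this R-expression → coindexation would violate Principle C on *[Noor₂'s lawyer]₃*.
*Rania₄*: the pronoun c-commands this R-expression → coindexation would violate Principle C on *Rania₄*.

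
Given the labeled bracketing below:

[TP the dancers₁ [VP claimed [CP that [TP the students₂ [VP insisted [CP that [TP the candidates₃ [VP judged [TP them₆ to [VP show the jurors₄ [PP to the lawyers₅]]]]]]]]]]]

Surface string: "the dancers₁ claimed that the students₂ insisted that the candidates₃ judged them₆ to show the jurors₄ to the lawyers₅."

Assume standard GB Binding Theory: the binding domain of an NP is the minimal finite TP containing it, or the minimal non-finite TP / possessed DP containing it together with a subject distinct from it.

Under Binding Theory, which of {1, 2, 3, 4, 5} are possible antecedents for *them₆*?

*them* is a pronoun, so Principle B applies: it must be free in its binding domain.
Binding domain of *them₆*: the embedded TP, whose subject is the candidates₃.
*the dancers₁* c-commands the pronoun but from outside its binding domain, and is not c-commanded by it → coindexation permitted.
*the students₂* c-commands the pronoun but from outside its binding domain, and is not c-commanded by it → coindexation permitted.
*the candidates₃* c-commands the pronoun within its binding domain → coindexation would violate Principle B.
*the jurors₄*: the pronoun c-commands this R-expression → coindexation would violate Principle C on *the jurors₄*.
*the lawyers₅*: the pronoun c-commands this R-expression → coindexation would violate Principle C on *the lawyers₅*.

{1, 2}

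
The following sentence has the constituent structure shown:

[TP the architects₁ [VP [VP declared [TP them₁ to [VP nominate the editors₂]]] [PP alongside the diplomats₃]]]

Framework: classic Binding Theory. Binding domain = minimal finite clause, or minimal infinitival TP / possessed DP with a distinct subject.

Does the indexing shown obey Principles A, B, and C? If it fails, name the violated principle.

Principle B

The two coindexed NPs are *the architects₁* and *them₁*.
*them₁* is a pronoun. Its binding domain is the matrix TP, whose subject is the architects₁.
*the architects₁* c-commands it within that domain and carries the same index.
The pronoun is locally bound → Principle B violation.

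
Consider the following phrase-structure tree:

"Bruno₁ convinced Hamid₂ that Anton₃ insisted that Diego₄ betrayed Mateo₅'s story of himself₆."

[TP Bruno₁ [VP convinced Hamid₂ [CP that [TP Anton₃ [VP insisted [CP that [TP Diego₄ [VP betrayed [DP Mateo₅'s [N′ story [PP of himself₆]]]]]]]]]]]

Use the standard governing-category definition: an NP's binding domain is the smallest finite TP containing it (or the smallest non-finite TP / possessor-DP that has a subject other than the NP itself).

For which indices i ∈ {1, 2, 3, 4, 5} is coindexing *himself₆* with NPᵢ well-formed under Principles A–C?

*himself* is an anaphor, so Principle A applies: it must be bound in its binding domain.
Binding domain of *himself₆*: the possessed DP, whose subject is Mateo₅.
*Bruno₁* c-commands the anaphor but is outside its binding domain → cannot satisfy Principle A.
*Hamid₂* c-commands the anaphor but is outside its binding domain → cannot satisfy Principle A.
*Anton₃* c-commands the anaphor but is outside its binding domain → cannot satisfy Principle A.
*Diego₄* c-commands the anaphor but is outside its binding domain → cannot satisfy Principle A.
*Mateo₅* c-commands the anaphor within its binding domain → licit binder.

{5}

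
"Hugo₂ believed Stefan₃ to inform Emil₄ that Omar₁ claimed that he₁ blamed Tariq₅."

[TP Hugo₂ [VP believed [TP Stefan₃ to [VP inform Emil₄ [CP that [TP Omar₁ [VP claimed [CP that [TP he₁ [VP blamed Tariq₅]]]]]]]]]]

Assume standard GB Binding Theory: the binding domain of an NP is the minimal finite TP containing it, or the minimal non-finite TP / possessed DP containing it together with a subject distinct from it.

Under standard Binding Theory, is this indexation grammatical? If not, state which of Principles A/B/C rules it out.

The two coindexed NPs are *Omar₁* and *he₁*.
*he₁* is a pronoun; nothing c-commands it within its binding domain (the embedded TP.), so Principle B holds trivially.
*Omar₁* is an R-expression; *he₁* does not c-command it, and no other NP shares its index, so Principle C is satisfied.
All principles are respected.

grammatical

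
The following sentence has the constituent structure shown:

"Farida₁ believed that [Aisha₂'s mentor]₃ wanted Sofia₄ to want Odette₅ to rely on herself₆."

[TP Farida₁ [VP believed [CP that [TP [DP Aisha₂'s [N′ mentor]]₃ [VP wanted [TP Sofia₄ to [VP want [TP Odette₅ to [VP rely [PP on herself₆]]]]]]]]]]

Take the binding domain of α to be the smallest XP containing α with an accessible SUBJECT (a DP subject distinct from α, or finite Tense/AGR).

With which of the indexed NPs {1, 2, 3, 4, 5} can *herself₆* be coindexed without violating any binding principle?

{5}

*herself* is an anaphor, so Principle A applies: it must be bound in its binding domain.
Binding domain of *herself₆*: the embedded TP, whose subject is Odette₅.
*Farida₁* c-commands the anaphor but is outside its binding domain → cannot satisfy Principle A.
*Aisha₂* does not c-command the anaphor → cannot bind it.
*[Aisha₂'s mentor]₃* c-commands the anaphor but is outside its binding domain → cannot satisfy Principle A.
*Sofia₄* c-commands the anaphor but is outside its binding domain → cannot satisfy Principle A.
*Odette₅* c-commands the anaphor within its binding domain → licit binder.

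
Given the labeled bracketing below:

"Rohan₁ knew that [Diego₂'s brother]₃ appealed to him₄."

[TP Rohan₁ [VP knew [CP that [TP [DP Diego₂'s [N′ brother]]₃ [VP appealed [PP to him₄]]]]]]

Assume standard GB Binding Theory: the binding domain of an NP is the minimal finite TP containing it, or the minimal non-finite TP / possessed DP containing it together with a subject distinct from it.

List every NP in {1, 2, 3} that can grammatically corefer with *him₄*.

*him* is a pronoun, so Principle B applies: it must be free in its binding domain.
Binding domain of *him₄*: the embedded TP, whose subject is [Diego₂'s brother]₃.
*Rohan₁* c-commands the pronoun but from outside its binding domain, and is not c-commanded by it → coindexation permitted.
*Diego₂* and the pronoun do not c-command one another → neither Principle B nor Principle C is at stake; coindexation permitted.
*[Diego₂'s brother]₃* c-commands the pronoun within its binding domain → coindexation would violate Principle B.

{1, 2}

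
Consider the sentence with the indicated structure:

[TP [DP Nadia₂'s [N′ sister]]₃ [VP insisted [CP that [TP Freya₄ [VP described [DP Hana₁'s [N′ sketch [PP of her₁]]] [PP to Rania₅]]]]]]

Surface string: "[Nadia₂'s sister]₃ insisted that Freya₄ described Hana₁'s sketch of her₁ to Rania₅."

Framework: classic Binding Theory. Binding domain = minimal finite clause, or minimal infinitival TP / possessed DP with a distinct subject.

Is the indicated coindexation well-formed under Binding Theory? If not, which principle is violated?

The two coindexed NPs are *Hana₁* and *her₁*.
*her₁* is a pronoun. Its binding domain is the possessed DP, whose subject is Hana₁.
*Hana₁* c-commands it within that domain and carries the same index.
The pronoun is locally bound → Principle B violation.

Principle B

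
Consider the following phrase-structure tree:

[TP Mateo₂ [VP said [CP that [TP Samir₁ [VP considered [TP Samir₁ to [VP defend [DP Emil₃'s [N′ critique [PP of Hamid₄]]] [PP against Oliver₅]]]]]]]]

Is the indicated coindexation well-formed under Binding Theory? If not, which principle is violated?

Principle C

The two coindexed NPs are *Samir₁* (the higher occurrence) and *Samir₁* (the lower occurrence).
*Samir₁* (the lower occurrence) is an R-expression. Principle C requires it to be free everywhere.
*Samir₁* (the higher occurrence) c-commands it and carries the same index.
The R-expression is bound → Principle C violation.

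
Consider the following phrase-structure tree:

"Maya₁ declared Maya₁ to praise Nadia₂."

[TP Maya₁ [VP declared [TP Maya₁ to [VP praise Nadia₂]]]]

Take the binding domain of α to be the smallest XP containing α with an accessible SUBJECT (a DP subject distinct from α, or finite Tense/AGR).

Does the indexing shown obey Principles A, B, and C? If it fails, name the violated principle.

Principle C

The two coindexed NPs are *Maya₁* (the higher occurrence) and *Maya₁* (the lower occurrence).
*Maya₁* (the lower occurrence) is an R-expression. Principle C requires it to be free everywhere.
*Maya₁* (the higher occurrence) c-commands it and carries the same index.
The R-expression is bound → Principle C violation.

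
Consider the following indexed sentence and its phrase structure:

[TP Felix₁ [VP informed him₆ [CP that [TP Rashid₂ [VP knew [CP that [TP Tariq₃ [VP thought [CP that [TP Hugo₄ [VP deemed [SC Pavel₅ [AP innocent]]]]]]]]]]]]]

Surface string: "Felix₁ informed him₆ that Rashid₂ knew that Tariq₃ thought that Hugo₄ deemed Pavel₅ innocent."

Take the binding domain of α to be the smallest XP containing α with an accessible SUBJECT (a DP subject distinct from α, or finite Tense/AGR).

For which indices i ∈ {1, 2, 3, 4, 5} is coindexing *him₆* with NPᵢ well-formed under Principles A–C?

*him* is a pronoun, so Principle B applies: it must be free in its binding domain.
Binding domain of *him₆*: the matrix TP, whose subject is Felix₁.
*Felix₁* c-commands the pronoun within its binding domain → coindexation would violate Principle B.
*Rashid₂*: the pronoun c-commands this R-expression → coindexation would violate Principle C on *Rashid₂*.
*Tariq₃*: the pronoun c-commands this R-expression → coindexation would violate Principle C on *Tariq₃*.
*Hugo₄*: the pronoun c-commands this R-expression → coindexation would violate Principle C on *Hugo₄*.
*Pavel₅*: the pronoun c-commands this R-expression → coindexation would violate Principle C on *Pavel₅*.

none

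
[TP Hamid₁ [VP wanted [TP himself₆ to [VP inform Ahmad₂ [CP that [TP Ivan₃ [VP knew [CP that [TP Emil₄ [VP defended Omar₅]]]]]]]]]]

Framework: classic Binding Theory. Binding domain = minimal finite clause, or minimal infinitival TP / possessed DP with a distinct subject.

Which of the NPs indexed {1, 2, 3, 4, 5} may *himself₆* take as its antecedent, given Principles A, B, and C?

*himself* is an anaphor, so Principle A applies: it must be bound in its binding domain.
Binding domain of *himself₆*: the matrix TP, whose subject is Hamid₁.
*Hamid₁* c-commands the anaphor within its binding domain → licit binder.
*Ahmad₂* does not c-command the anaphor → cannot bind it.
*Ivan₃* does not c-command the anaphor → cannot bind it.
*Emil₄* does not c-command the anaphor → cannot bind it.
*Omar₅* does not c-command the anaphor → cannot bind it.

{1}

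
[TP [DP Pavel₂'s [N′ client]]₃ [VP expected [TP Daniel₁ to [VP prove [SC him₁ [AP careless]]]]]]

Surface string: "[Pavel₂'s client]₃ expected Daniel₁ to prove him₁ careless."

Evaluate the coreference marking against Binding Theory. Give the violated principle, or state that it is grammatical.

The two coindexed NPs are *Daniel₁* and *him₁*.
*him₁* is a pronoun. Its binding domain is the embedded TP, whose subject is Daniel₁.
*Daniel₁* c-commands it within that domain and carries the same index.
The pronoun is locally bound → Principle B violation.

Principle B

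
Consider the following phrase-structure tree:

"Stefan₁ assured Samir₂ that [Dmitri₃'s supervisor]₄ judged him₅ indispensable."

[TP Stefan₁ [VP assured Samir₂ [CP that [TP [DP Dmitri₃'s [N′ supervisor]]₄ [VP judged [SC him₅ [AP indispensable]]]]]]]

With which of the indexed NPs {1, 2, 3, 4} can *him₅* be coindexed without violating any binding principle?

{1, 2, 3}

*him* is a pronoun, so Principle B applies: it must be free in its binding domain.
Binding domain of *him₅*: the embedded TP, whose subject is [Dmitri₃'s supervisor]₄.
*Stefan₁* c-commands the pronoun but from outside its binding domain, and is not c-commanded by it → coindexation permitted.
*Samir₂* c-commands the pronoun but from outside its binding domain, and is not c-commanded by it → coindexation permitted.
*Dmitri₃* and the pronoun do not c-command one another → neither Principle B nor Principle C is at stake; coindexation permitted.
*[Dmitri₃'s supervisor]₄* c-commands the pronoun within its binding domain → coindexation would violate Principle B.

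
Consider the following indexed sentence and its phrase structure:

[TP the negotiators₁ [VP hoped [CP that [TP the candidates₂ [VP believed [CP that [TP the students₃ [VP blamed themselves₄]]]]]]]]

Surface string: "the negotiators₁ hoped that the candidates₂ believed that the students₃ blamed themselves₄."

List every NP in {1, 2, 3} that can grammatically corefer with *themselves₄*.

*themselves* is an anaphor, so Principle A applies: it must be bound in its binding domain.
Binding domain of *themselves₄*: the embedded TP, whose subject is the students₃.
*the negotiators₁* c-commands the anaphor but is outside its binding domain → cannot satisfy Principle A.
*the candidates₂* c-commands the anaphor but is outside its binding domain → cannot satisfy Principle A.
*the students₃* c-commands the anaphor within its binding domain → licit binder.

{3}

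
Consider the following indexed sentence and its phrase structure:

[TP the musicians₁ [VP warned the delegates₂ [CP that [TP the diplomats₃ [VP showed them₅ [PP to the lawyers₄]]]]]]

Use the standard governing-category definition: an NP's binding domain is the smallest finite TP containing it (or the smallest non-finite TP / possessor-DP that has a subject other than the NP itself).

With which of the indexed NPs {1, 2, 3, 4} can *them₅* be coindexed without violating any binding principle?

{1, 2}

*them* is a pronoun, so Principle B applies: it must be free in its binding domain.
Binding domain of *them₅*: the embedded TP, whose subject is the diplomats₃.
*the musicians₁* c-commands the pronoun but from outside its binding domain, and is not c-commanded by it → coindexation permitted.
*the delegates₂* c-commands the pronoun but from outside its binding domain, and is not c-commanded by it → coindexation permitted.
*the diplomats₃* c-commands the pronoun within its binding domain → coindexation would violate Principle B.
*the lawyers₄*: the pronoun c-commands this R-expression → coindexation would violate Principle C on *the lawyers₄*.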